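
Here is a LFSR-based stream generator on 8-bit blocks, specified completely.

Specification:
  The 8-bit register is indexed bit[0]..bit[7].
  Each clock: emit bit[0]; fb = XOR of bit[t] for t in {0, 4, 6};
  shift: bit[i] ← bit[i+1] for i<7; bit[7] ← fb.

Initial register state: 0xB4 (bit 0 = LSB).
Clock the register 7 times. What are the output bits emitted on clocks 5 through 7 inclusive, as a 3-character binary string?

110

reg_0 = 0xB4
clock 1: out=0, reg = 0xDA
clock 2: out=0, reg = 0x6D
clock 3: out=1, reg = 0x36
clock 4: out=0, reg = 0x9B
clock 5: out=1, reg = 0x4D
clock 6: out=1, reg = 0x26
clock 7: out=0, reg = 0x13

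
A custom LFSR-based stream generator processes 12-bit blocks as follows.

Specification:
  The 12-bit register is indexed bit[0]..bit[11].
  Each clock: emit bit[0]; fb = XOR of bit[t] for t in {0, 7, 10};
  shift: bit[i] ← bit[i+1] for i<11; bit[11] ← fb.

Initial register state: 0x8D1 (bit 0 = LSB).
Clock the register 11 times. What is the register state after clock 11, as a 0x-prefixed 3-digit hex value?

0x255

reg_0 = 0x8D1
clock 1: out=1, reg = 0x468
clock 2: out=0, reg = 0xA34
clock 3: out=0, reg = 0x51A
clock 4: out=0, reg = 0xA8D
clock 5: out=1, reg = 0x546
clock 6: out=0, reg = 0xAA3
clock 7: out=1, reg = 0x551
clock 8: out=1, reg = 0x2A8
clock 9: out=0, reg = 0x954
clock 10: out=0, reg = 0x4AA
clock 11: out=0, reg = 0x255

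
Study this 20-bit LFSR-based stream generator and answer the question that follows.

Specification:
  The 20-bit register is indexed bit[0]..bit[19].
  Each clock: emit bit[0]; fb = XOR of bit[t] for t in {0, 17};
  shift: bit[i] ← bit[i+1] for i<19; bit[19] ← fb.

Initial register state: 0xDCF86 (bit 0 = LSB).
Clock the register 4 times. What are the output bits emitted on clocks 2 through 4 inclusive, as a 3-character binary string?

110

reg_0 = 0xDCF86
clock 1: out=0, reg = 0x6E7C3
clock 2: out=1, reg = 0x373E1
clock 3: out=1, reg = 0x1B9F0
clock 4: out=0, reg = 0x0DCF8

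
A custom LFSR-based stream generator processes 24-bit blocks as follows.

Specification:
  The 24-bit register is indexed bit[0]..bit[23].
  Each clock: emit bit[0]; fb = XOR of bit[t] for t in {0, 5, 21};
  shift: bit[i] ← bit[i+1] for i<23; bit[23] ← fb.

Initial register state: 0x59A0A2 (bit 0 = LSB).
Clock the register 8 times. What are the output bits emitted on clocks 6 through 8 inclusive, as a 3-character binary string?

reg_0 = 0x59A0A2
clock 1: out=0, reg = 0xACD051
clock 2: out=1, reg = 0x566828
clock 3: out=0, reg = 0xAB3414
clock 4: out=0, reg = 0xD59A0A
clock 5: out=0, reg = 0x6ACD05
clock 6: out=1, reg = 0x356682
clock 7: out=0, reg = 0x9AB341
clock 8: out=1, reg = 0xCD59A0

101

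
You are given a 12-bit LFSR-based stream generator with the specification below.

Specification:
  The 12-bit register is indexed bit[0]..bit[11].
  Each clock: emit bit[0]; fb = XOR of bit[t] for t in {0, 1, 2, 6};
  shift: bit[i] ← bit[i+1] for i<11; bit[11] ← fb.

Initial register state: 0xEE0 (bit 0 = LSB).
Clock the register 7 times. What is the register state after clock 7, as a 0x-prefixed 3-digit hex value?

reg_0 = 0xEE0
clock 1: out=0, reg = 0xF70
clock 2: out=0, reg = 0xFB8
clock 3: out=0, reg = 0x7DC
clock 4: out=0, reg = 0x3EE
clock 5: out=0, reg = 0x9F7
clock 6: out=1, reg = 0x4FB
clock 7: out=1, reg = 0xA7D

0xA7D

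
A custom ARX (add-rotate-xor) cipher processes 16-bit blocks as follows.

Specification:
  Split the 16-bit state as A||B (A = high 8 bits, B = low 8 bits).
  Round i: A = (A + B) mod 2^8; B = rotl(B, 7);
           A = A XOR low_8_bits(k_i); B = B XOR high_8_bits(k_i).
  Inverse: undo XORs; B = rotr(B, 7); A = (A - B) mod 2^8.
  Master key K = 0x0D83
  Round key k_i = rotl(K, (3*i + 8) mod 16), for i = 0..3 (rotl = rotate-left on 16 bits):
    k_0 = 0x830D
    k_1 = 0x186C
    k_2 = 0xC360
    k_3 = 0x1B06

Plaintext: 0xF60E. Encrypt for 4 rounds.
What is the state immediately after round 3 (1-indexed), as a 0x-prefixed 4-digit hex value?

s_0 = plaintext = 0xF60E
s_1 = Round(s_0, k_0) = 0x0984
s_2 = Round(s_1, k_1) = 0xE15A
s_3 = Round(s_2, k_2) = 0x5BEE
s_4 = Round(s_3, k_3) = 0x4F6C

0x5BEE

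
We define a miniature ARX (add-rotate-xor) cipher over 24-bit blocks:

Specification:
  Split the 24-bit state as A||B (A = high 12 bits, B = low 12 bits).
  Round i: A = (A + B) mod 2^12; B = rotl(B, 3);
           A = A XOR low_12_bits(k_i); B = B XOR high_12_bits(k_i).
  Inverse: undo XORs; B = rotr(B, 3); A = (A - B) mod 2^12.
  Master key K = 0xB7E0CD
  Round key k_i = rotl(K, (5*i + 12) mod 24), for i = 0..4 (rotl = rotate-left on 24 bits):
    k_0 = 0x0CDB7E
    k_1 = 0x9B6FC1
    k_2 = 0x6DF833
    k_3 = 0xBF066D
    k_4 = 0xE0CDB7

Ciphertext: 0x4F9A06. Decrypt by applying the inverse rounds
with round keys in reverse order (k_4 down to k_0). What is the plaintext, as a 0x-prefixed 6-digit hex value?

s_0 = ciphertext = 0x4F9A06
s_1 = InvRound(s_0, k_4) = 0x4CD481
s_2 = InvRound(s_1, k_3) = 0xEB23EE
s_3 = InvRound(s_2, k_2) = 0x3DB2A6
s_4 = InvRound(s_3, k_1) = 0xAB8162
s_5 = InvRound(s_4, k_0) = 0x391E35

0x391E35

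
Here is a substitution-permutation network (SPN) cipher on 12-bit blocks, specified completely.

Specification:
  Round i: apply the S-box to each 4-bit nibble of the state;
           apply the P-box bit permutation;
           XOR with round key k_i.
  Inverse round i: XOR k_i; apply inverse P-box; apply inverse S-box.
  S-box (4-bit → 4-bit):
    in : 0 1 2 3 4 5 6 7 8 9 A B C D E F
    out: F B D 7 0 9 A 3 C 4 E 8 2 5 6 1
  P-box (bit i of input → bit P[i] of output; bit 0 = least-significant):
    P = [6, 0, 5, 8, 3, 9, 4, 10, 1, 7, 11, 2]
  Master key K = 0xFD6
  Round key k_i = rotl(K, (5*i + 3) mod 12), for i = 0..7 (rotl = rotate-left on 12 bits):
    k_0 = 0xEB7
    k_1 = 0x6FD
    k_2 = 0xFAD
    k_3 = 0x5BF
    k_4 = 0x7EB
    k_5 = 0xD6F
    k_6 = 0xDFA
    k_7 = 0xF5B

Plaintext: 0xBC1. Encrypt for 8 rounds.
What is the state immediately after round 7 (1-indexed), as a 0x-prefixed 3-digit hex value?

0x0A8

s_0 = plaintext = 0xBC1
s_1 = Round(s_0, k_0) = 0xDF2
s_2 = Round(s_1, k_1) = 0xF97
s_3 = Round(s_2, k_2) = 0xFFE
s_4 = Round(s_3, k_3) = 0x594
s_5 = Round(s_4, k_4) = 0x7FD
s_6 = Round(s_5, k_5) = 0xD85
s_7 = Round(s_6, k_6) = 0x0A8
s_8 = Round(s_7, k_7) = 0x0ED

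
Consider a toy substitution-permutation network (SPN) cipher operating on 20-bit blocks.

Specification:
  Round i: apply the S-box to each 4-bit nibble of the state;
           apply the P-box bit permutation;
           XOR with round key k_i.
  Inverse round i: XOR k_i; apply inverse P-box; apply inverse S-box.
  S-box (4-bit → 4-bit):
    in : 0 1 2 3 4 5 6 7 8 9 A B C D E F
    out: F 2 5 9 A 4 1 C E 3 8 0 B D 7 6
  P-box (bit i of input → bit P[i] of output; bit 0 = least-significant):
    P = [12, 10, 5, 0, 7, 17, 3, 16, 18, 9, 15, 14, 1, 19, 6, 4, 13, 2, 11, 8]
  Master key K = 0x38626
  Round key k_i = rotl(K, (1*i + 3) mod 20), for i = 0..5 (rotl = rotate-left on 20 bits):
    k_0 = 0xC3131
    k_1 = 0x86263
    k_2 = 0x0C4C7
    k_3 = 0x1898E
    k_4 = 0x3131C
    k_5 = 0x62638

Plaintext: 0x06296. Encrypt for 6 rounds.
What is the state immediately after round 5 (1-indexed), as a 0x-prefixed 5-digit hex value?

0x453AF

s_0 = plaintext = 0x06296
s_1 = Round(s_0, k_0) = 0xA88B7
s_2 = Round(s_1, k_1) = 0x0A112
s_3 = Round(s_2, k_2) = 0x2FFF3
s_4 = Round(s_3, k_3) = 0xB33C7
s_5 = Round(s_4, k_4) = 0x453AF
s_6 = Round(s_5, k_5) = 0x3635C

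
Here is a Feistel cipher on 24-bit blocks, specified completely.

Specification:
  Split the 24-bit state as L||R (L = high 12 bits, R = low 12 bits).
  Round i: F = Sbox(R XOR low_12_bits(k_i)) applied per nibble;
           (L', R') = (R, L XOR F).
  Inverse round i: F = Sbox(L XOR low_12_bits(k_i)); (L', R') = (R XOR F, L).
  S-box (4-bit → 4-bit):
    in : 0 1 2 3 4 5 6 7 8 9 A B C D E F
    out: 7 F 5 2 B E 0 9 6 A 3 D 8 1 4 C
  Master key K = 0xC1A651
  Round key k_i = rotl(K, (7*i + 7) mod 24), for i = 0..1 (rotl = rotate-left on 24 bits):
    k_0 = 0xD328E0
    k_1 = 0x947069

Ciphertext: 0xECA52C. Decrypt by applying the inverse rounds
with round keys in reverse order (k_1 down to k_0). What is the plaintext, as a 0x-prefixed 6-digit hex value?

0x40E11E

s_0 = ciphertext = 0xECA52C
s_1 = InvRound(s_0, k_1) = 0x11EECA
s_2 = InvRound(s_1, k_0) = 0x40E11E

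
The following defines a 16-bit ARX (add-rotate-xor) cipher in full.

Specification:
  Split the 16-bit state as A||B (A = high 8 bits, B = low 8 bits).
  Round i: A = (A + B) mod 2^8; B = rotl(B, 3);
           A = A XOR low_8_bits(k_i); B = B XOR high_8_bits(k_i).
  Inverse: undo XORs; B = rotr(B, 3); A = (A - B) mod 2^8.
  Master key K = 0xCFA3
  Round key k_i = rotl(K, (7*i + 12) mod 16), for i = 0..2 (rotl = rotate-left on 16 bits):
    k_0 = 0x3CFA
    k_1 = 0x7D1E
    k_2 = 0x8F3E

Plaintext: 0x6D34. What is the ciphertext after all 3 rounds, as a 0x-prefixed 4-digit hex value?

s_0 = plaintext = 0x6D34
s_1 = Round(s_0, k_0) = 0x5B9D
s_2 = Round(s_1, k_1) = 0xE691
s_3 = Round(s_2, k_2) = 0x4903

0x4903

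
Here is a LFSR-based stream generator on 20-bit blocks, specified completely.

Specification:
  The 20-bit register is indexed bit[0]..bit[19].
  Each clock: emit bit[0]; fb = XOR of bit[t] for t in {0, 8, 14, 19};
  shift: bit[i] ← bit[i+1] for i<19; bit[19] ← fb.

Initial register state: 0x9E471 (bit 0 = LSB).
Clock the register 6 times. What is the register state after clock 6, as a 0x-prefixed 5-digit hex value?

reg_0 = 0x9E471
clock 1: out=1, reg = 0xCF238
clock 2: out=0, reg = 0x6791C
clock 3: out=0, reg = 0x33C8E
clock 4: out=0, reg = 0x19E47
clock 5: out=1, reg = 0x8CF23
clock 6: out=1, reg = 0x46791

0x46791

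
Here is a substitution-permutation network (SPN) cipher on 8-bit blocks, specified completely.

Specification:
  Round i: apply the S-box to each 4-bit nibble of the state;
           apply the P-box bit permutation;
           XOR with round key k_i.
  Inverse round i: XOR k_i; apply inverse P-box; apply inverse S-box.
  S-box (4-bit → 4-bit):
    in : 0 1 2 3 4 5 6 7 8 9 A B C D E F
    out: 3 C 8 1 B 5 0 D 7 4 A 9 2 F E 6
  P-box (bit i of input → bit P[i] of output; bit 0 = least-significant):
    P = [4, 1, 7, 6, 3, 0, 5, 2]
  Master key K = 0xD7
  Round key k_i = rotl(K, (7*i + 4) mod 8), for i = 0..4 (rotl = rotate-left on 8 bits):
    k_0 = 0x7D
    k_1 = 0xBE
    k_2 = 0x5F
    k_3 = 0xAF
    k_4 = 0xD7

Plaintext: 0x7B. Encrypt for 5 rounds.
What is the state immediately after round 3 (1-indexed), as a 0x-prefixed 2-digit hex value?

0xA3

s_0 = plaintext = 0x7B
s_1 = Round(s_0, k_0) = 0x01
s_2 = Round(s_1, k_1) = 0x77
s_3 = Round(s_2, k_2) = 0xA3
s_4 = Round(s_3, k_3) = 0xBA
s_5 = Round(s_4, k_4) = 0x99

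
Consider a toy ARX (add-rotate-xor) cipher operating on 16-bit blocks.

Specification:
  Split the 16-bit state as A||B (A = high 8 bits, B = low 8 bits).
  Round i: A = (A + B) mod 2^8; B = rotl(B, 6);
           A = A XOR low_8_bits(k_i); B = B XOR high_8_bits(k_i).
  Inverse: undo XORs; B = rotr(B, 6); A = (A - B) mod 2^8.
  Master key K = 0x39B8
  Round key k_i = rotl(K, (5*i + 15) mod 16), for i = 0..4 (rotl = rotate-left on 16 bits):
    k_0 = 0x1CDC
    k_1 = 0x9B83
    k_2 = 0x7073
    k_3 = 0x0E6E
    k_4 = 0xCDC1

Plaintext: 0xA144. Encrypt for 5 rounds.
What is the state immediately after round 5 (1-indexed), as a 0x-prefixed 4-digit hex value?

s_0 = plaintext = 0xA144
s_1 = Round(s_0, k_0) = 0x390D
s_2 = Round(s_1, k_1) = 0xC5D8
s_3 = Round(s_2, k_2) = 0xEE46
s_4 = Round(s_3, k_3) = 0x5A9F
s_5 = Round(s_4, k_4) = 0x382A

0x382A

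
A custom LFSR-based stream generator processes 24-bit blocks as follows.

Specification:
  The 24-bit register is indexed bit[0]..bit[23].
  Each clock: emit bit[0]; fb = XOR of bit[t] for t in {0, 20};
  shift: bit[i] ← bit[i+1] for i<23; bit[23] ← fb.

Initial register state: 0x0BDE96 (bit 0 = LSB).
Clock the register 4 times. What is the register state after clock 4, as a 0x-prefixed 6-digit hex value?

reg_0 = 0x0BDE96
clock 1: out=0, reg = 0x05EF4B
clock 2: out=1, reg = 0x82F7A5
clock 3: out=1, reg = 0xC17BD2
clock 4: out=0, reg = 0x60BDE9

0x60BDE9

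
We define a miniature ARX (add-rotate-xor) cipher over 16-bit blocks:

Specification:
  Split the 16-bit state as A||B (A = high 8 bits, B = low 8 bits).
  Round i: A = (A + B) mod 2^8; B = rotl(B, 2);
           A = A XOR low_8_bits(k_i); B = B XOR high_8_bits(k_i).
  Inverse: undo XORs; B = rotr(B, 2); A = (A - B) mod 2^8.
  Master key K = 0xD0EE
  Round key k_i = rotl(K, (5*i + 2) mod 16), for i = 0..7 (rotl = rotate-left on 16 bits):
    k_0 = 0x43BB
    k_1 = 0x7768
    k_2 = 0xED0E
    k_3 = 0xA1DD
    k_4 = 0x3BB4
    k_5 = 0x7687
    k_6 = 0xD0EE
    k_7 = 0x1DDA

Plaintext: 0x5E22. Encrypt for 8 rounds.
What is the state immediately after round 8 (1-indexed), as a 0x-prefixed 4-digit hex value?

0xEB64

s_0 = plaintext = 0x5E22
s_1 = Round(s_0, k_0) = 0x3BCB
s_2 = Round(s_1, k_1) = 0x6E58
s_3 = Round(s_2, k_2) = 0xC88C
s_4 = Round(s_3, k_3) = 0x8993
s_5 = Round(s_4, k_4) = 0xA875
s_6 = Round(s_5, k_5) = 0x9AA3
s_7 = Round(s_6, k_6) = 0xD35E
s_8 = Round(s_7, k_7) = 0xEB64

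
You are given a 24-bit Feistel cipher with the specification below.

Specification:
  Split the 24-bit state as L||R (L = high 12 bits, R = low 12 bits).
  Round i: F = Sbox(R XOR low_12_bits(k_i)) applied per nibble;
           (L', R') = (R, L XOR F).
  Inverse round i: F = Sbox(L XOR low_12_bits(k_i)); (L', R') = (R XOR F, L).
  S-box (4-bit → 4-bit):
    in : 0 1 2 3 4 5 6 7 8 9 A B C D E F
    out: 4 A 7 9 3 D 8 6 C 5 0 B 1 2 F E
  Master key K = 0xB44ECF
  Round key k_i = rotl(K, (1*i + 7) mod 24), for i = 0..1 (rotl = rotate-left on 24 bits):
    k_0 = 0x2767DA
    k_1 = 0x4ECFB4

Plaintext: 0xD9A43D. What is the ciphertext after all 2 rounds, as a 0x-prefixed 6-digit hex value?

s_0 = plaintext = 0xD9A43D
s_1 = Round(s_0, k_0) = 0x43D46C
s_2 = Round(s_1, k_1) = 0x46CF11

0x46CF11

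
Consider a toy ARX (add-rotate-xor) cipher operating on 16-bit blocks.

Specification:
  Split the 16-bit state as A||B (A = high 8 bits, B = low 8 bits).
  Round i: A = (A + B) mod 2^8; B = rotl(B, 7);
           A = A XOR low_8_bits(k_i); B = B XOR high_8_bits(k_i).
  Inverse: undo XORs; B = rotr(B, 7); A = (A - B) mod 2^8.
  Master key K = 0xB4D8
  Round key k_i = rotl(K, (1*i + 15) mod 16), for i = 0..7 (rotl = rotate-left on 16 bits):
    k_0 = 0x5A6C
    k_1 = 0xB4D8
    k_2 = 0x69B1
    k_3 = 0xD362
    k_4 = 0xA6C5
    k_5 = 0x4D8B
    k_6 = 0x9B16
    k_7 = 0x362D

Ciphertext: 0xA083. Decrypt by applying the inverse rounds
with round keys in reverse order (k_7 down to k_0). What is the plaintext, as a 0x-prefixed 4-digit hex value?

s_0 = ciphertext = 0xA083
s_1 = InvRound(s_0, k_7) = 0x226B
s_2 = InvRound(s_1, k_6) = 0x53E1
s_3 = InvRound(s_2, k_5) = 0x7F59
s_4 = InvRound(s_3, k_4) = 0xBBFF
s_5 = InvRound(s_4, k_3) = 0x8158
s_6 = InvRound(s_5, k_2) = 0xCE62
s_7 = InvRound(s_6, k_1) = 0x69AD
s_8 = InvRound(s_7, k_0) = 0x16EF

0x16EF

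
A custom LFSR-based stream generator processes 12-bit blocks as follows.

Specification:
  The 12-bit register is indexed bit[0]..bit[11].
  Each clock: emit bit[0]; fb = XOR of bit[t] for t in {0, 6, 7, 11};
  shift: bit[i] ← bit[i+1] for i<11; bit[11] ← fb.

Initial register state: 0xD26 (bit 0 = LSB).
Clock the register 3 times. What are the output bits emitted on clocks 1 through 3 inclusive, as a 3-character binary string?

011

reg_0 = 0xD26
clock 1: out=0, reg = 0xE93
clock 2: out=1, reg = 0xF49
clock 3: out=1, reg = 0xFA4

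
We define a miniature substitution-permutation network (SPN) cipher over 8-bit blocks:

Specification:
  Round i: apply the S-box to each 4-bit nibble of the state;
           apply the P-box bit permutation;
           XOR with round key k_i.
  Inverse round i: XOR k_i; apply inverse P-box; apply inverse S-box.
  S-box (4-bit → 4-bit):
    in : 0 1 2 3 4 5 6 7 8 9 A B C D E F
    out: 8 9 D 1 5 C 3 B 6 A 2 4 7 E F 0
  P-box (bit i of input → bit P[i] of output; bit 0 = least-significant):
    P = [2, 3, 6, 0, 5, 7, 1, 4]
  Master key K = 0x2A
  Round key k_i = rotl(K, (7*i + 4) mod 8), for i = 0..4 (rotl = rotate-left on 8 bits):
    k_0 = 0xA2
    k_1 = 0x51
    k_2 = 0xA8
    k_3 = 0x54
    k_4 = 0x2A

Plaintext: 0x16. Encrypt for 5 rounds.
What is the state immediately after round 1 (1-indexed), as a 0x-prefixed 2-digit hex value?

0x9E

s_0 = plaintext = 0x16
s_1 = Round(s_0, k_0) = 0x9E
s_2 = Round(s_1, k_1) = 0x8C
s_3 = Round(s_2, k_2) = 0x66
s_4 = Round(s_3, k_3) = 0xF8
s_5 = Round(s_4, k_4) = 0x62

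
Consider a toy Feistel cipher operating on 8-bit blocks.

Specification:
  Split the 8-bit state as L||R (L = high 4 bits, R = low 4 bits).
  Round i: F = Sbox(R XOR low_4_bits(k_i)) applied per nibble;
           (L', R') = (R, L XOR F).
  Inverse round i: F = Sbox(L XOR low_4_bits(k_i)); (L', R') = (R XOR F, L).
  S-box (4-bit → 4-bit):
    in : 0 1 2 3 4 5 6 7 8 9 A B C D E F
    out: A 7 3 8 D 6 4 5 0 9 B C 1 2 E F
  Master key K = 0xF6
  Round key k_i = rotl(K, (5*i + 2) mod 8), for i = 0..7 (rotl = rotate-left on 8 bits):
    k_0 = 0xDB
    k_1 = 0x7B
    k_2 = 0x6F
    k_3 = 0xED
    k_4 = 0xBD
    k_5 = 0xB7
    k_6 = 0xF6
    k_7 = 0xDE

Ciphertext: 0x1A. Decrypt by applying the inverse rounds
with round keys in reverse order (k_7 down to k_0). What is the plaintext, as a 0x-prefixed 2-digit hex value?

0x81

s_0 = ciphertext = 0x1A
s_1 = InvRound(s_0, k_7) = 0x51
s_2 = InvRound(s_1, k_6) = 0x95
s_3 = InvRound(s_2, k_5) = 0xB9
s_4 = InvRound(s_3, k_4) = 0xDB
s_5 = InvRound(s_4, k_3) = 0x1D
s_6 = InvRound(s_5, k_2) = 0x31
s_7 = InvRound(s_6, k_1) = 0x13
s_8 = InvRound(s_7, k_0) = 0x81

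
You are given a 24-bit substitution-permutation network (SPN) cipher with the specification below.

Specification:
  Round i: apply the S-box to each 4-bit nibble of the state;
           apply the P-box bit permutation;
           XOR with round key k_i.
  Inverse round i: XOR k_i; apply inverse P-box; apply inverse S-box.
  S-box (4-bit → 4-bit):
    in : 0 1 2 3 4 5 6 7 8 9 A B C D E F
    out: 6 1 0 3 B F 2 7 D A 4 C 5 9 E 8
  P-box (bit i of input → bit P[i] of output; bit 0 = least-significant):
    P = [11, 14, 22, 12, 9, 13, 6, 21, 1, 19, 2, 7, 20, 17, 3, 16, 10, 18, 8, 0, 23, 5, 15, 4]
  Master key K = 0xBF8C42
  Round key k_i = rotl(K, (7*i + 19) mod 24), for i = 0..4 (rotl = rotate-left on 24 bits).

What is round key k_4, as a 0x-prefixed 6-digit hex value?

K = 0xBF8C42
k_0 = rotl(K, (7*0+19) mod 24) = rotl(K, 19) = 0x15FC62
k_1 = rotl(K, (7*1+19) mod 24) = rotl(K, 2) = 0xFE310A
k_2 = rotl(K, (7*2+19) mod 24) = rotl(K, 9) = 0x18857F
k_3 = rotl(K, (7*3+19) mod 24) = rotl(K, 16) = 0x42BF8C
k_4 = rotl(K, (7*4+19) mod 24) = rotl(K, 23) = 0x5FC621

0x5FC621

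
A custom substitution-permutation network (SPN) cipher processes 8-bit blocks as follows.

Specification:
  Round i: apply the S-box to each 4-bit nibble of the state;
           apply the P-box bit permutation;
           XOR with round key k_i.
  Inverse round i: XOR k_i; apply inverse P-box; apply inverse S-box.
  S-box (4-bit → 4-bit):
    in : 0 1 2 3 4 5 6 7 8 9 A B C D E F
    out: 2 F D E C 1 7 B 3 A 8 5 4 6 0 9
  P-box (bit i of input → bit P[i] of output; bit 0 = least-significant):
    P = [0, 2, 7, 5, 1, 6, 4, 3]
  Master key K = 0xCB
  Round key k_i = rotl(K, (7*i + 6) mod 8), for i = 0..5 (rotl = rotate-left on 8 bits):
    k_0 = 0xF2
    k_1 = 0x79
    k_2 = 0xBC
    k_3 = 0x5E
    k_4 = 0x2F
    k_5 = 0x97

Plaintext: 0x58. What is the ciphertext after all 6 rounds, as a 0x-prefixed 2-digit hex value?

s_0 = plaintext = 0x58
s_1 = Round(s_0, k_0) = 0xF5
s_2 = Round(s_1, k_1) = 0x72
s_3 = Round(s_2, k_2) = 0x57
s_4 = Round(s_3, k_3) = 0x79
s_5 = Round(s_4, k_4) = 0x41
s_6 = Round(s_5, k_5) = 0x2A

0x2A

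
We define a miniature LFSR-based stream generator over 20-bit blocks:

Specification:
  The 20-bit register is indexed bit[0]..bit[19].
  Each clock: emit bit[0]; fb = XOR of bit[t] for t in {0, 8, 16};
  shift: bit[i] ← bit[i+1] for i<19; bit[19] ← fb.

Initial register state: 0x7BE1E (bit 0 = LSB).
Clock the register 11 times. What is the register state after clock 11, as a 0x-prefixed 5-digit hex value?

reg_0 = 0x7BE1E
clock 1: out=0, reg = 0xBDF0F
clock 2: out=1, reg = 0xDEF87
clock 3: out=1, reg = 0xEF7C3
clock 4: out=1, reg = 0x77BE1
clock 5: out=1, reg = 0xBBDF0
clock 6: out=0, reg = 0x5DEF8
clock 7: out=0, reg = 0xAEF7C
clock 8: out=0, reg = 0xD77BE
clock 9: out=0, reg = 0x6BBDF
clock 10: out=1, reg = 0x35DEF
clock 11: out=1, reg = 0x9AEF7

0x9AEF7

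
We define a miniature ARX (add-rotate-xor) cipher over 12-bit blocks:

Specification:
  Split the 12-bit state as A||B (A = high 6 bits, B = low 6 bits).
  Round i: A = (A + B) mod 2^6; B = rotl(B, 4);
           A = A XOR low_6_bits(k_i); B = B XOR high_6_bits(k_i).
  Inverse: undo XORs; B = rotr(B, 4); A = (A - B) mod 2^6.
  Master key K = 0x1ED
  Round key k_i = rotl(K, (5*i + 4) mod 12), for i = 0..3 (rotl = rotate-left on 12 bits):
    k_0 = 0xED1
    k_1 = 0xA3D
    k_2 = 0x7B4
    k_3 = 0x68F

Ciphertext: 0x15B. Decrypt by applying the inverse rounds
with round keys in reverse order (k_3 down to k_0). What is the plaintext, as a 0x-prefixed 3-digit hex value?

0x8BF

s_0 = ciphertext = 0x15B
s_1 = InvRound(s_0, k_3) = 0x184
s_2 = InvRound(s_1, k_2) = 0x269
s_3 = InvRound(s_2, k_1) = 0xC04
s_4 = InvRound(s_3, k_0) = 0x8BF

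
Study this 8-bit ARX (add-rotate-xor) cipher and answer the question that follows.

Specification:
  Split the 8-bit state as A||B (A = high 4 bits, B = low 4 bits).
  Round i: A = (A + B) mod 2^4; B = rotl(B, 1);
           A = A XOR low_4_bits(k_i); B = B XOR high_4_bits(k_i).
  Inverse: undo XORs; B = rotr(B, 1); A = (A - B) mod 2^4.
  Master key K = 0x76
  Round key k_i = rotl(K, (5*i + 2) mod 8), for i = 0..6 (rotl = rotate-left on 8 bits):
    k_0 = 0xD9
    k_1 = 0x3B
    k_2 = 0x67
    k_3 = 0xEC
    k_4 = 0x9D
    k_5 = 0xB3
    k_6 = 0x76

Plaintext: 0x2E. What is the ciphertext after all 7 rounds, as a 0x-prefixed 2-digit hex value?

s_0 = plaintext = 0x2E
s_1 = Round(s_0, k_0) = 0x90
s_2 = Round(s_1, k_1) = 0x23
s_3 = Round(s_2, k_2) = 0x20
s_4 = Round(s_3, k_3) = 0xEE
s_5 = Round(s_4, k_4) = 0x14
s_6 = Round(s_5, k_5) = 0x63
s_7 = Round(s_6, k_6) = 0xF1

0xF1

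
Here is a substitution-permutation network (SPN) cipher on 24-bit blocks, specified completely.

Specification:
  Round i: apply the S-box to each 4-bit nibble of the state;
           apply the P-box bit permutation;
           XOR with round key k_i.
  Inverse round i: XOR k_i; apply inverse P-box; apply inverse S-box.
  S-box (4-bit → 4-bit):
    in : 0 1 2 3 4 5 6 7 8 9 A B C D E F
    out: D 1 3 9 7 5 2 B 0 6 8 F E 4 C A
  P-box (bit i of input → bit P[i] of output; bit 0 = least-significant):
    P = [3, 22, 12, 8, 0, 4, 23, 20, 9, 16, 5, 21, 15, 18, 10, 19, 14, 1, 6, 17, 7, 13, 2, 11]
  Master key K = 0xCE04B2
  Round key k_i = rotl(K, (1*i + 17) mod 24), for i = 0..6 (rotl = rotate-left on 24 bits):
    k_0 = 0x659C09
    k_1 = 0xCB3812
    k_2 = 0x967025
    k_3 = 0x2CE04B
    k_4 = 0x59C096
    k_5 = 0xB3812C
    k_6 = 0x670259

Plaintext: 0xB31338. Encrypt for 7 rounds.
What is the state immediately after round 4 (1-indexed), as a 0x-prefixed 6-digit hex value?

s_0 = plaintext = 0xB31338
s_1 = Round(s_0, k_0) = 0x57768C
s_2 = Round(s_1, k_1) = 0x84E994
s_3 = Round(s_2, k_2) = 0x5F245F
s_4 = Round(s_3, k_3) = 0xEB63EC
s_5 = Round(s_4, k_4) = 0xAF9BD0
s_6 = Round(s_5, k_5) = 0x149E06
s_7 = Round(s_6, k_6) = 0x9346BA

0xEB63EC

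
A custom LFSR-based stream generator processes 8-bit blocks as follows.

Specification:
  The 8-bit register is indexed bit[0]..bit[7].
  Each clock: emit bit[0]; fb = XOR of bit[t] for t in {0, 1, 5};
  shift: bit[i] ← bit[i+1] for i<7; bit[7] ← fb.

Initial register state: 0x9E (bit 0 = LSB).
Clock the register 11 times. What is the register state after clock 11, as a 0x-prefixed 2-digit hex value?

0xD7

reg_0 = 0x9E
clock 1: out=0, reg = 0xCF
clock 2: out=1, reg = 0x67
clock 3: out=1, reg = 0xB3
clock 4: out=1, reg = 0xD9
clock 5: out=1, reg = 0xEC
clock 6: out=0, reg = 0xF6
clock 7: out=0, reg = 0x7B
clock 8: out=1, reg = 0xBD
clock 9: out=1, reg = 0x5E
clock 10: out=0, reg = 0xAF
clock 11: out=1, reg = 0xD7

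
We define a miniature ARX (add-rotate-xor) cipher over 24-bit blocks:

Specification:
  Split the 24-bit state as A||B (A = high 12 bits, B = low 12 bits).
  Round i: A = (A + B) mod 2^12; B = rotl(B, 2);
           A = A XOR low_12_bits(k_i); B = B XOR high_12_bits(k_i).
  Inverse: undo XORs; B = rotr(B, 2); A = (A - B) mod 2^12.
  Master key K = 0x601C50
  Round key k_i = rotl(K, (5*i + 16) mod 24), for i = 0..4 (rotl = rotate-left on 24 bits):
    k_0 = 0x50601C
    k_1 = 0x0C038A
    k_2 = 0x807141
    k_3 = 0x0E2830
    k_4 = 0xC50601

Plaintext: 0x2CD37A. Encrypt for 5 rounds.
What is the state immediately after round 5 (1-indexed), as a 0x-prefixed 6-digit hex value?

0x0BB12D

s_0 = plaintext = 0x2CD37A
s_1 = Round(s_0, k_0) = 0x65B8EE
s_2 = Round(s_1, k_1) = 0xCC337A
s_3 = Round(s_2, k_2) = 0x17C5EF
s_4 = Round(s_3, k_3) = 0xF5B75F
s_5 = Round(s_4, k_4) = 0x0BB12D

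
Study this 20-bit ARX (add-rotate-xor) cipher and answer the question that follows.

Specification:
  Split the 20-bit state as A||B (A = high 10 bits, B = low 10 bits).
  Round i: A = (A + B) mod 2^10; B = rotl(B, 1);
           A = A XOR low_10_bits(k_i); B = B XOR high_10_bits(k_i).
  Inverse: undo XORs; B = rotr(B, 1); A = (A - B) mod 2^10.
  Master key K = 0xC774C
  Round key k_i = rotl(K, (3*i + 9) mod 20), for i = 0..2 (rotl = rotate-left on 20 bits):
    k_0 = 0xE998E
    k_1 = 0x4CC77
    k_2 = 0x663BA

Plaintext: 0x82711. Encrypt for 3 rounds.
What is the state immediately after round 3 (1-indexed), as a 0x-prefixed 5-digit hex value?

s_0 = plaintext = 0x82711
s_1 = Round(s_0, k_0) = 0x25185
s_2 = Round(s_1, k_1) = 0x9BA39
s_3 = Round(s_2, k_2) = 0xC75EB

0xC75EB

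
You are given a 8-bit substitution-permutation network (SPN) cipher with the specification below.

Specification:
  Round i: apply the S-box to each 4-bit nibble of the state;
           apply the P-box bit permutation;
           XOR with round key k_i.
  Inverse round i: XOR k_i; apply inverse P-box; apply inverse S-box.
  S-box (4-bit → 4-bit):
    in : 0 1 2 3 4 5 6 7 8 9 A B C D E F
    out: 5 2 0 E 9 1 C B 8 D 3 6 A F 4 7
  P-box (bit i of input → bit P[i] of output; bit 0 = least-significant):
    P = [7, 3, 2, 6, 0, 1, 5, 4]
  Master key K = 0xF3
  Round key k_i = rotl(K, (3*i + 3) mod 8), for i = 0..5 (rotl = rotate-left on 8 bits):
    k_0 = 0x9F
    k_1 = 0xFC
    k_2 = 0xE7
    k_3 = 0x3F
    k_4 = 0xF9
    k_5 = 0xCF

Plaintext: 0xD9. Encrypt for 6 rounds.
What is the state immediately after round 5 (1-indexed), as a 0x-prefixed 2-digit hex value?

0xC0

s_0 = plaintext = 0xD9
s_1 = Round(s_0, k_0) = 0x68
s_2 = Round(s_1, k_1) = 0x8C
s_3 = Round(s_2, k_2) = 0xBF
s_4 = Round(s_3, k_3) = 0x91
s_5 = Round(s_4, k_4) = 0xC0
s_6 = Round(s_5, k_5) = 0x59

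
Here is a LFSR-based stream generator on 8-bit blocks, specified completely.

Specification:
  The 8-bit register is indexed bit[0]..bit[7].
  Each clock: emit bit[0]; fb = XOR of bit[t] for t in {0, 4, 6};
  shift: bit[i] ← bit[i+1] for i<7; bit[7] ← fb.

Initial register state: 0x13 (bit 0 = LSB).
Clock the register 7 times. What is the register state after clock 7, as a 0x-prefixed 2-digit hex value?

0xB4

reg_0 = 0x13
clock 1: out=1, reg = 0x09
clock 2: out=1, reg = 0x84
clock 3: out=0, reg = 0x42
clock 4: out=0, reg = 0xA1
clock 5: out=1, reg = 0xD0
clock 6: out=0, reg = 0x68
clock 7: out=0, reg = 0xB4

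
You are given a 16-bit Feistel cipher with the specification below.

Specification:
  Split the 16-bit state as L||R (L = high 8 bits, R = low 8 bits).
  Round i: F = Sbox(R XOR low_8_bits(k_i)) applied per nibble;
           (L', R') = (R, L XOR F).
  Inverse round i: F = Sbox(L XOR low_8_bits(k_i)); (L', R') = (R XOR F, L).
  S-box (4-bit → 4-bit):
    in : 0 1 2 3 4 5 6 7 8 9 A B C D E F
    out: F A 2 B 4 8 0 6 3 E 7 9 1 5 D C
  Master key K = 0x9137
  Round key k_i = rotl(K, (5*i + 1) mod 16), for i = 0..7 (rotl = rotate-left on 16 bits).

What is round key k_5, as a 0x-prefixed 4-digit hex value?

0xDE44

K = 0x9137
k_0 = rotl(K, (5*0+1) mod 16) = rotl(K, 1) = 0x226F
k_1 = rotl(K, (5*1+1) mod 16) = rotl(K, 6) = 0x4DE4
k_2 = rotl(K, (5*2+1) mod 16) = rotl(K, 11) = 0xBC89
k_3 = rotl(K, (5*3+1) mod 16) = rotl(K, 0) = 0x9137
k_4 = rotl(K, (5*4+1) mod 16) = rotl(K, 5) = 0x26F2
k_5 = rotl(K, (5*5+1) mod 16) = rotl(K, 10) = 0xDE44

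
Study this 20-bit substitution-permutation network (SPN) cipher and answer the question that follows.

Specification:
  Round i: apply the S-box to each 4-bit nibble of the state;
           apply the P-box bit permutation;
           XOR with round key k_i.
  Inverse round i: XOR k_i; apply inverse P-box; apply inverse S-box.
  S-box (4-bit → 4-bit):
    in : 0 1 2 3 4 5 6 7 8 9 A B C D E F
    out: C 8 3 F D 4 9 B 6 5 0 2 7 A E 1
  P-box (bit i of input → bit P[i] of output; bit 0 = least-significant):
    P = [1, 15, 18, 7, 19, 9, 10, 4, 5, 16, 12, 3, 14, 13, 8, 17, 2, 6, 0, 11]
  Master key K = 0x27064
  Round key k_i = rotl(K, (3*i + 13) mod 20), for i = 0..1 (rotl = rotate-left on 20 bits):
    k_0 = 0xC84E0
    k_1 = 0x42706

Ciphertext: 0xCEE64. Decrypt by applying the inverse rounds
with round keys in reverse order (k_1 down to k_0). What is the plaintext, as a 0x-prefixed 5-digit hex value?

s_0 = ciphertext = 0xCEE64
s_1 = InvRound(s_0, k_1) = 0xD9FF2
s_2 = InvRound(s_1, k_0) = 0x158DF

0x158DF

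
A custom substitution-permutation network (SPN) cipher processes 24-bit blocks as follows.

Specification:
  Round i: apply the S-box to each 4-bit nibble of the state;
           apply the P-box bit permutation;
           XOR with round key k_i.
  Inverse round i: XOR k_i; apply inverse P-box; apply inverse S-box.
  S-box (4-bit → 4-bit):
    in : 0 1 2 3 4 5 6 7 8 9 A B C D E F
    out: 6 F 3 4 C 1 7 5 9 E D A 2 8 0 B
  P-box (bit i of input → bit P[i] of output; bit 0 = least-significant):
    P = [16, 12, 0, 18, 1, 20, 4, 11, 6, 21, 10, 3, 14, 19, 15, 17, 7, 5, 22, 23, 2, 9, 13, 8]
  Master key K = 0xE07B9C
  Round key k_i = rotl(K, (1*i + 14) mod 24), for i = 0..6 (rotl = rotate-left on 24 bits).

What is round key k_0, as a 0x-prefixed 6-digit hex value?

0xE7381E

K = 0xE07B9C
k_0 = rotl(K, (1*0+14) mod 24) = rotl(K, 14) = 0xE7381E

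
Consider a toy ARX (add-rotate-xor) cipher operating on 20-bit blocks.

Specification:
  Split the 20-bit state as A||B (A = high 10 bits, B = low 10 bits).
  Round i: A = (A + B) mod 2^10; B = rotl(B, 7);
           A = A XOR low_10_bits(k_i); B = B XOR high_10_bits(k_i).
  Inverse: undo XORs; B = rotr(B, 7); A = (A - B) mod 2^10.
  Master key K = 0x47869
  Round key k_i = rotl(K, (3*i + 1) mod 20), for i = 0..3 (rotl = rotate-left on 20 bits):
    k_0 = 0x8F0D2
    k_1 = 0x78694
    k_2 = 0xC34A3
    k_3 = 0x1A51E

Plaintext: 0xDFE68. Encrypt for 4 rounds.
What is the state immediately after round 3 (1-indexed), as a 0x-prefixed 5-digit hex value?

0xB08A8

s_0 = plaintext = 0xDFE68
s_1 = Round(s_0, k_0) = 0x4D671
s_2 = Round(s_1, k_1) = 0x4C92F
s_3 = Round(s_2, k_2) = 0xB08A8
s_4 = Round(s_3, k_3) = 0x9D07C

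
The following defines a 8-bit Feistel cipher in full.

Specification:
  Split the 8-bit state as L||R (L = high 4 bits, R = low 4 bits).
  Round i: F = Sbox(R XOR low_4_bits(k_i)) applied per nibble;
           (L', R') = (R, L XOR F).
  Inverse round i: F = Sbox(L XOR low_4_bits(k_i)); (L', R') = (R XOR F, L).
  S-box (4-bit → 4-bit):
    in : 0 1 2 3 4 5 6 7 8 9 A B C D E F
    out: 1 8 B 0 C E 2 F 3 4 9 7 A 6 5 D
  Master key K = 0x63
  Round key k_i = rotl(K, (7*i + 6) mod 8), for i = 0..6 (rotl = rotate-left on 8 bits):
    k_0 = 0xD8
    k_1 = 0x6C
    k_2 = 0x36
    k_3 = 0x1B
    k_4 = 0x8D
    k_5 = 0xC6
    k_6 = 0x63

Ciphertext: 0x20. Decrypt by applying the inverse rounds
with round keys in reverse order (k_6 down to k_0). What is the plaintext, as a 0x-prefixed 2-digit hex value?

0x2B

s_0 = ciphertext = 0x20
s_1 = InvRound(s_0, k_6) = 0x82
s_2 = InvRound(s_1, k_5) = 0x78
s_3 = InvRound(s_2, k_4) = 0x17
s_4 = InvRound(s_3, k_3) = 0xE1
s_5 = InvRound(s_4, k_2) = 0x2E
s_6 = InvRound(s_5, k_1) = 0xB2
s_7 = InvRound(s_6, k_0) = 0x2B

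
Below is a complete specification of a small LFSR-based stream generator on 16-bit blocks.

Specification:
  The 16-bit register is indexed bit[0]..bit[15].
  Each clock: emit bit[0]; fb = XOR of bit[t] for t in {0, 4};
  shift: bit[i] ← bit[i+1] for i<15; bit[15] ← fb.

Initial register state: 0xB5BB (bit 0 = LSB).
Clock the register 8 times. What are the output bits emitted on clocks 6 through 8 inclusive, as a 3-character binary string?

reg_0 = 0xB5BB
clock 1: out=1, reg = 0x5ADD
clock 2: out=1, reg = 0x2D6E
clock 3: out=0, reg = 0x16B7
clock 4: out=1, reg = 0x0B5B
clock 5: out=1, reg = 0x05AD
clock 6: out=1, reg = 0x82D6
clock 7: out=0, reg = 0xC16B
clock 8: out=1, reg = 0xE0B5

101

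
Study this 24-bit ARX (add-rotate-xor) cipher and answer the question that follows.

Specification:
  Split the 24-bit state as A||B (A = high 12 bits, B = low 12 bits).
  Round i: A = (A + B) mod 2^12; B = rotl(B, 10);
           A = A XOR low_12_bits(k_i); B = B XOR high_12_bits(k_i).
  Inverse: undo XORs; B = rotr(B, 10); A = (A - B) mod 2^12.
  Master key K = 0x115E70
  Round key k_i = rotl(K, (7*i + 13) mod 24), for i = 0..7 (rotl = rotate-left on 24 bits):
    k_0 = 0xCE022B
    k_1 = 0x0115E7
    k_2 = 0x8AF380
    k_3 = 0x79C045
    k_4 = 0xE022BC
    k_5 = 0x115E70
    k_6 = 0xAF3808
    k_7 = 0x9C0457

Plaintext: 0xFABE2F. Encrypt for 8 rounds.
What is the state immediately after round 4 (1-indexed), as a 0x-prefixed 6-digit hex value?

s_0 = plaintext = 0xFABE2F
s_1 = Round(s_0, k_0) = 0xFF136B
s_2 = Round(s_1, k_1) = 0x6BBCCB
s_3 = Round(s_2, k_2) = 0x00679D
s_4 = Round(s_3, k_3) = 0x7E627B
s_5 = Round(s_4, k_4) = 0x8DD29C
s_6 = Round(s_5, k_5) = 0x5091B2
s_7 = Round(s_6, k_6) = 0xEB329F
s_8 = Round(s_7, k_7) = 0x505567

0x7E627B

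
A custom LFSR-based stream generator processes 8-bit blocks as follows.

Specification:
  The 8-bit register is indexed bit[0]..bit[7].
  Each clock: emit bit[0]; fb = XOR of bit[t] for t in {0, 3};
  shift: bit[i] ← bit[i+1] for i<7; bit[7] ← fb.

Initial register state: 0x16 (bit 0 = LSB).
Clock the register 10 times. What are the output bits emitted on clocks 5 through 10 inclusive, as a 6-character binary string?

reg_0 = 0x16
clock 1: out=0, reg = 0x0B
clock 2: out=1, reg = 0x05
clock 3: out=1, reg = 0x82
clock 4: out=0, reg = 0x41
clock 5: out=1, reg = 0xA0
clock 6: out=0, reg = 0x50
clock 7: out=0, reg = 0x28
clock 8: out=0, reg = 0x94
clock 9: out=0, reg = 0x4A
clock 10: out=0, reg = 0xA5

100000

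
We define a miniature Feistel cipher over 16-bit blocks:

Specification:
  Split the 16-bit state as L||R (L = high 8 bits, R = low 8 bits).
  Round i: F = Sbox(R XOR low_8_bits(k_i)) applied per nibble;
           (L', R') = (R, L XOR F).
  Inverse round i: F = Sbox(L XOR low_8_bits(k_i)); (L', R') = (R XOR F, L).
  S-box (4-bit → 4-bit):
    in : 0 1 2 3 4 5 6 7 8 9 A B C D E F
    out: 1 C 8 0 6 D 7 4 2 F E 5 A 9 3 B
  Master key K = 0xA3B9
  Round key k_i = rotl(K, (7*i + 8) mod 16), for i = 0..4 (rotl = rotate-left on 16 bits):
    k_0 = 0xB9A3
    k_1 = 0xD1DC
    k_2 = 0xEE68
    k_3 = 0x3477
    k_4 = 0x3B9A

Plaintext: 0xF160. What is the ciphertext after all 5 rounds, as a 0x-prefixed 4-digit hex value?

0xA7D4

s_0 = plaintext = 0xF160
s_1 = Round(s_0, k_0) = 0x6051
s_2 = Round(s_1, k_1) = 0x5149
s_3 = Round(s_2, k_2) = 0x49DD
s_4 = Round(s_3, k_3) = 0xDDA7
s_5 = Round(s_4, k_4) = 0xA7D4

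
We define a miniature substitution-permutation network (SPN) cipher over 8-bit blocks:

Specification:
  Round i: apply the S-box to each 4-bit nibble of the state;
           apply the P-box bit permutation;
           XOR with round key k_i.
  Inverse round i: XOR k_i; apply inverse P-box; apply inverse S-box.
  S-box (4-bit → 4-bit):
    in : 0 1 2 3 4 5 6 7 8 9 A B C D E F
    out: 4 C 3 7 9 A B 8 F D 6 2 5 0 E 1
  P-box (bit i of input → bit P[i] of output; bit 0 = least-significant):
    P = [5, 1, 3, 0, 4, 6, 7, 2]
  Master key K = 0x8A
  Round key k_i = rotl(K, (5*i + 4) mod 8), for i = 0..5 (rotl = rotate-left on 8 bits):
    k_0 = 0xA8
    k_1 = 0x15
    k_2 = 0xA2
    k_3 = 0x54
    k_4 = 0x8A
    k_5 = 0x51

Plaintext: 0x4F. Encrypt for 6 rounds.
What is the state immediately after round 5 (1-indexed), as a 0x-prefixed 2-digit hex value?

0xBC

s_0 = plaintext = 0x4F
s_1 = Round(s_0, k_0) = 0x9C
s_2 = Round(s_1, k_1) = 0xA9
s_3 = Round(s_2, k_2) = 0x4B
s_4 = Round(s_3, k_3) = 0x42
s_5 = Round(s_4, k_4) = 0xBC
s_6 = Round(s_5, k_5) = 0x39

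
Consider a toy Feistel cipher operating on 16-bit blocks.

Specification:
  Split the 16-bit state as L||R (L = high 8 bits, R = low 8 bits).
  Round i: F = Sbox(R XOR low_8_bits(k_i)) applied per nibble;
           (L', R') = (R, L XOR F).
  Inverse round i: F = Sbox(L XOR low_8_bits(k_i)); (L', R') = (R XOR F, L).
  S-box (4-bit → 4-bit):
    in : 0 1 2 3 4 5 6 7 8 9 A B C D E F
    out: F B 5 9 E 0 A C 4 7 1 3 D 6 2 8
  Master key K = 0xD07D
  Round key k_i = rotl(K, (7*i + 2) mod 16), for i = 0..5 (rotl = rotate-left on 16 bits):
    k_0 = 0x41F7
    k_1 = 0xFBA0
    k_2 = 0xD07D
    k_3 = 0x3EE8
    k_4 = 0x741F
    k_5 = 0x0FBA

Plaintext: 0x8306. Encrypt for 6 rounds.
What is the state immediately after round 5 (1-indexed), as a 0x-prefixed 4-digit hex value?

0xF687

s_0 = plaintext = 0x8306
s_1 = Round(s_0, k_0) = 0x0608
s_2 = Round(s_1, k_1) = 0x0812
s_3 = Round(s_2, k_2) = 0x12A0
s_4 = Round(s_3, k_3) = 0xA0F6
s_5 = Round(s_4, k_4) = 0xF687
s_6 = Round(s_5, k_5) = 0x8760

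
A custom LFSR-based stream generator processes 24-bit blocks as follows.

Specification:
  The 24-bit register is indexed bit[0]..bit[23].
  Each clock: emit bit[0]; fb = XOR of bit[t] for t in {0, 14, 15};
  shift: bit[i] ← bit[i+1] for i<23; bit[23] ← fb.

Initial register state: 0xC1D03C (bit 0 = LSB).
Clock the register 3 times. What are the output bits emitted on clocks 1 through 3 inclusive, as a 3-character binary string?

001

reg_0 = 0xC1D03C
clock 1: out=0, reg = 0x60E81E
clock 2: out=0, reg = 0x30740F
clock 3: out=1, reg = 0x183A07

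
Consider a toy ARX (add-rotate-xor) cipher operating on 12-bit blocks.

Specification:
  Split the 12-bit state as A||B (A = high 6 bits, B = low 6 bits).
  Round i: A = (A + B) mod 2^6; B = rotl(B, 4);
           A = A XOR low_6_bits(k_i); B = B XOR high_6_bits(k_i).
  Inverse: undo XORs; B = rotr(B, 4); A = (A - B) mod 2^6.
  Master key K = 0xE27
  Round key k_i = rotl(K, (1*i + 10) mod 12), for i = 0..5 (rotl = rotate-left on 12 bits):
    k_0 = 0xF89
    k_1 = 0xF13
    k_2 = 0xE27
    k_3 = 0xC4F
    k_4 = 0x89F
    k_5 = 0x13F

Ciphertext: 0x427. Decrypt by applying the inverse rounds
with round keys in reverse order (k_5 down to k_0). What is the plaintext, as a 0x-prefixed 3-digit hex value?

s_0 = ciphertext = 0x427
s_1 = InvRound(s_0, k_5) = 0x84E
s_2 = InvRound(s_1, k_4) = 0x332
s_3 = InvRound(s_2, k_3) = 0xDCC
s_4 = InvRound(s_3, k_2) = 0xF53
s_5 = InvRound(s_4, k_1) = 0xC3E
s_6 = InvRound(s_5, k_0) = 0xE40

0xE40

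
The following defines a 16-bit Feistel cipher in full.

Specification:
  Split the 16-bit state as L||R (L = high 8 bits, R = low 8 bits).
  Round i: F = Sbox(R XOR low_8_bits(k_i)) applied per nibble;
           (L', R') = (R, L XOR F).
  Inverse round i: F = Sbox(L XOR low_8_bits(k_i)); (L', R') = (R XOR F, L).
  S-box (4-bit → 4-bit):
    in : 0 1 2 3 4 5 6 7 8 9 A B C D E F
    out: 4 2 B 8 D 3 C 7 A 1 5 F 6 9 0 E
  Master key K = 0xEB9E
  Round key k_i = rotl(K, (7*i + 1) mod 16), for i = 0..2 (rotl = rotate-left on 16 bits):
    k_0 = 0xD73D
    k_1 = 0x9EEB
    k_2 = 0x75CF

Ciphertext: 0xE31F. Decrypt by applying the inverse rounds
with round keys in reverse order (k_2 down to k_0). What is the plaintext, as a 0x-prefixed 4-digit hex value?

s_0 = ciphertext = 0xE31F
s_1 = InvRound(s_0, k_2) = 0xA9E3
s_2 = InvRound(s_1, k_1) = 0x38A9
s_3 = InvRound(s_2, k_0) = 0xEA38

0xEA38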